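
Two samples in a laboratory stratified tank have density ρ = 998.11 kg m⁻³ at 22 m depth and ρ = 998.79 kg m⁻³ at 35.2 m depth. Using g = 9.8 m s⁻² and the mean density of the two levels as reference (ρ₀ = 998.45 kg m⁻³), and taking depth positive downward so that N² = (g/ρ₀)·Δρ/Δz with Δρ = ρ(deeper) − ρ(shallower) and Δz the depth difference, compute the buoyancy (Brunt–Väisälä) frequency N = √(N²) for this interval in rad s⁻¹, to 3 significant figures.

Δρ = 998.79 − 998.11 = 0.68 kg m⁻³ over Δz = 35.2 − 22 = 13.2 m.
N² = (9.8/998.45) × (0.68/13.2) = 5.0563 × 10⁻⁴ s⁻².
N = √(5.0563 × 10⁻⁴) = 0.022486 rad s⁻¹ ≈ 0.0225 rad s⁻¹.

0.0225 rad s⁻¹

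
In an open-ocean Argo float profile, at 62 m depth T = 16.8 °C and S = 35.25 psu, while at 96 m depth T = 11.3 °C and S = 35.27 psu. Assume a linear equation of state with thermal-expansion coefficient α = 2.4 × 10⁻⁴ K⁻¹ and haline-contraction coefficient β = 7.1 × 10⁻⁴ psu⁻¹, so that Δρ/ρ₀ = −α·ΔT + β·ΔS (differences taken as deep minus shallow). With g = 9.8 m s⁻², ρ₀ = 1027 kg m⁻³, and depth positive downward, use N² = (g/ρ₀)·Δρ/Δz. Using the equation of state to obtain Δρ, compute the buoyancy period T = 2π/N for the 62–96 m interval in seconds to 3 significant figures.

320 s

ΔT = -5.5 K, ΔS = +0.02 psu (deep − shallow).
Δρ/ρ₀ = −αΔT + βΔS = 1.32 × 10⁻³ + 1.42 × 10⁻⁵ = 1.3342 × 10⁻³, so Δρ ≈ 1.370 kg m⁻³.
N² = (g/ρ₀)·Δρ/Δz = g·(Δρ/ρ₀)/Δz = 9.8 × 1.3342 × 10⁻³ / 34 = 3.8456 × 10⁻⁴ s⁻².
N = √(3.8456 × 10⁻⁴) = 0.019610 rad s⁻¹ → T = 2π/N = 320.41 s ≈ 320 s.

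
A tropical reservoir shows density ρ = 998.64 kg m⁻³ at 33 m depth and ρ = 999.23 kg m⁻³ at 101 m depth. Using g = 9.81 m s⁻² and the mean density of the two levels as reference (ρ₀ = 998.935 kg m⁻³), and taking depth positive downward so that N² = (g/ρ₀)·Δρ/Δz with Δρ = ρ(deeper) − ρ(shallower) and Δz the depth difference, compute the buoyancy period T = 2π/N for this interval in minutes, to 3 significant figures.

Δρ = 999.23 − 998.64 = 0.59 kg m⁻³ over Δz = 101 − 33 = 68 m.
N² = (9.81/998.935) × (0.59/68) = 8.5207 × 10⁻⁵ s⁻².
N = √(8.5207 × 10⁻⁵) = 9.2308 × 10⁻³ rad s⁻¹, so T = 2π/N = 680.68 s = 11.345 min ≈ 11.3 min.

11.3 min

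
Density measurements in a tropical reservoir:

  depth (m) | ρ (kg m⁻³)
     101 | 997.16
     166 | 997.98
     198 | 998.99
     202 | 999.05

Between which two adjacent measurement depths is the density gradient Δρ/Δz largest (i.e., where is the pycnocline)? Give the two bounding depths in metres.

Compute the density gradient over each adjacent pair:
  101–166 m: Δρ/Δz = 0.82/65 = 0.013 kg m⁻⁴
  166–198 m: Δρ/Δz = 1.01/32 = 0.032 kg m⁻⁴
  198–202 m: Δρ/Δz = 0.06/4 = 0.015 kg m⁻⁴
The largest gradient is in the 166–198 m interval — the pycnocline.

166–198 m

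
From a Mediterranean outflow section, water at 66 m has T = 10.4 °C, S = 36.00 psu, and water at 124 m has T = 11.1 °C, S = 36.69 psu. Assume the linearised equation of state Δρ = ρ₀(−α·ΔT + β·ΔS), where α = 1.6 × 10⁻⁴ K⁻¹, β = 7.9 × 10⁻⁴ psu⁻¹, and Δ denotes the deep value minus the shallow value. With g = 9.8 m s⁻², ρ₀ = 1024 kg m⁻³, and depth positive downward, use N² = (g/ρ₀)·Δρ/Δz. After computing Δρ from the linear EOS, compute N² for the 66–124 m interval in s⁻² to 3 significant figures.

ΔT = +0.7 K, ΔS = +0.69 psu (deep − shallow).
Δρ/ρ₀ = −αΔT + βΔS = -1.12 × 10⁻⁴ + 5.451 × 10⁻⁴ = 4.331 × 10⁻⁴, so Δρ ≈ 0.4435 kg m⁻³.
N² = (g/ρ₀)·Δρ/Δz = g·(Δρ/ρ₀)/Δz = 9.8 × 4.331 × 10⁻⁴ / 58 = 7.3179 × 10⁻⁵ s⁻² ≈ 7.32 × 10⁻⁵ s⁻².

7.32 × 10⁻⁵ s⁻²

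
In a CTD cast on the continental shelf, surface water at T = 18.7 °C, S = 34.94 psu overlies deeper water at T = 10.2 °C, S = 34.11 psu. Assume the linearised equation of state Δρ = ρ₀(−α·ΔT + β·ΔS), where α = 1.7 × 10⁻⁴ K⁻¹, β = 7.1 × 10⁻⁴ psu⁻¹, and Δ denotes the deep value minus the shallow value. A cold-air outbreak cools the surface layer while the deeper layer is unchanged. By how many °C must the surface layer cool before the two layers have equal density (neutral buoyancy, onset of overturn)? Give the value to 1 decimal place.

5.0 °C

Neutral buoyancy requires Δρ = 0, i.e. −α(T_deep − T_surf′) + β(S_deep − S_surf) = 0.
T_surf′ = T_deep − (β/α)·ΔS = 10.2 − (7.1 × 10⁻⁴/1.7 × 10⁻⁴)·(-0.83) = 13.666 °C.
Cooling required: 18.7 − (13.666) = 5.034 °C.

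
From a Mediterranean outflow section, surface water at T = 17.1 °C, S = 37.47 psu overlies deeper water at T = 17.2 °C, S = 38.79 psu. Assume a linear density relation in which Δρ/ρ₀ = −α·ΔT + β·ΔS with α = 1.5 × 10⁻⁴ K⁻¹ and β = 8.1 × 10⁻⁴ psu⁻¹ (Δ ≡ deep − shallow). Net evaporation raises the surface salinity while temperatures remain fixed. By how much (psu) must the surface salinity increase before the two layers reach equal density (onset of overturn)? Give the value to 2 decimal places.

Neutral buoyancy requires −α(T_deep − T_surf) + β(S_deep − S_surf′) = 0.
S_surf′ = S_deep − (α/β)·ΔT = 38.79 − (1.5 × 10⁻⁴/8.1 × 10⁻⁴)·(+0.1) = 38.7715 psu.
Increase required: 38.7715 − 37.47 = 1.3015 psu.

1.30 psu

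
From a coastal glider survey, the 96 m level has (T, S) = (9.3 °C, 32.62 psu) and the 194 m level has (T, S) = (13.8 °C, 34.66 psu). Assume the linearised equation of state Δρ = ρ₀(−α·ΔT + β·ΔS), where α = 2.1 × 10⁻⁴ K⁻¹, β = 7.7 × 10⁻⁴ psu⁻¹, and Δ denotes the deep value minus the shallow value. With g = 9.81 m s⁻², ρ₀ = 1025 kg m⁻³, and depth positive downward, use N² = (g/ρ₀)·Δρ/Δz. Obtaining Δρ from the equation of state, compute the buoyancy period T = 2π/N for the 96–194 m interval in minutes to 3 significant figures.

13.2 min

ΔT = +4.5 K, ΔS = +2.04 psu (deep − shallow).
Δρ/ρ₀ = −αΔT + βΔS = -9.45 × 10⁻⁴ + 1.5708 × 10⁻³ = 6.258 × 10⁻⁴, so Δρ ≈ 0.6414 kg m⁻³.
N² = (g/ρ₀)·Δρ/Δz = g·(Δρ/ρ₀)/Δz = 9.81 × 6.258 × 10⁻⁴ / 98 = 6.2644 × 10⁻⁵ s⁻².
N = √(6.2644 × 10⁻⁵) = 7.9148 × 10⁻³ rad s⁻¹ → T = 2π/N = 793.85 s = 13.231 min ≈ 13.2 min.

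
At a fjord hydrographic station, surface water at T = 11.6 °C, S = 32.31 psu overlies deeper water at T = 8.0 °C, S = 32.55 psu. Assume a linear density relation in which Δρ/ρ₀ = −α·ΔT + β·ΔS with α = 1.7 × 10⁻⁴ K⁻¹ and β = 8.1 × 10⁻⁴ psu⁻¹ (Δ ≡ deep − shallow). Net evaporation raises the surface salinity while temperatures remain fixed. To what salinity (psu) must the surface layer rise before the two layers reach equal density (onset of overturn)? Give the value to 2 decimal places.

33.31 psu

Neutral buoyancy requires −α(T_deep − T_surf) + β(S_deep − S_surf′) = 0.
S_surf′ = S_deep − (α/β)·ΔT = 32.55 − (1.7 × 10⁻⁴/8.1 × 10⁻⁴)·(-3.6) = 33.3056 psu.
Increase required: 33.3056 − 32.31 = 0.9956 psu.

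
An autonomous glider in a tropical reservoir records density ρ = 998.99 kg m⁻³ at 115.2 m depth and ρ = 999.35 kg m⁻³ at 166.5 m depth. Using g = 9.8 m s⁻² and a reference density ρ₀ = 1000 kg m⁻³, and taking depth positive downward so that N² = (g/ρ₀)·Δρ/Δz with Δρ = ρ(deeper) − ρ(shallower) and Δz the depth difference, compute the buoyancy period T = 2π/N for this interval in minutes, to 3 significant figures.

12.6 min

Δρ = 999.35 − 998.99 = 0.36 kg m⁻³ over Δz = 166.5 − 115.2 = 51.3 m.
N² = (9.8/1000) × (0.36/51.3) = 6.8772 × 10⁻⁵ s⁻².
N = √(6.8772 × 10⁻⁵) = 8.2929 × 10⁻³ rad s⁻¹, so T = 2π/N = 757.66 s = 12.628 min ≈ 12.6 min.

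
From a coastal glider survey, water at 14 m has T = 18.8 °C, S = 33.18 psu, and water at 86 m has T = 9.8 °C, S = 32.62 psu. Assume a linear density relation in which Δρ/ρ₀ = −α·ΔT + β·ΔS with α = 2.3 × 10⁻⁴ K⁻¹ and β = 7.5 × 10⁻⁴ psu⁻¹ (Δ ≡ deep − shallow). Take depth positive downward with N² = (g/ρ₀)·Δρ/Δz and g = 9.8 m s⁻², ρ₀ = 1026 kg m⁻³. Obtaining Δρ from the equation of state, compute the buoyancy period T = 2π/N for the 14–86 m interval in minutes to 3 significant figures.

6.99 min

ΔT = -9.0 K, ΔS = -0.56 psu (deep − shallow).
Δρ/ρ₀ = −αΔT + βΔS = 2.07 × 10⁻³ − 4.20 × 10⁻⁴ = 1.65 × 10⁻³, so Δρ ≈ 1.693 kg m⁻³.
N² = (g/ρ₀)·Δρ/Δz = g·(Δρ/ρ₀)/Δz = 9.8 × 1.65 × 10⁻³ / 72 = 2.2458 × 10⁻⁴ s⁻².
N = √(2.2458 × 10⁻⁴) = 0.014986 rad s⁻¹ → T = 2π/N = 419.27 s = 6.9878 min ≈ 6.99 min.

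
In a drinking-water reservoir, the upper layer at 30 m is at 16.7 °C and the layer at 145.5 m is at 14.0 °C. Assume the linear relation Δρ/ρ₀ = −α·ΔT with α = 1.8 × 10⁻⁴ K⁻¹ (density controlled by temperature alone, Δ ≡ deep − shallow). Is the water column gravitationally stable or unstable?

stable

ΔT = 14.0 − 16.7 = -2.7 K, so Δρ/ρ₀ = −αΔT = 4.86 × 10⁻⁴.
Δρ/ρ₀ > 0, so Δρ > 0: deeper water is denser → statically stable.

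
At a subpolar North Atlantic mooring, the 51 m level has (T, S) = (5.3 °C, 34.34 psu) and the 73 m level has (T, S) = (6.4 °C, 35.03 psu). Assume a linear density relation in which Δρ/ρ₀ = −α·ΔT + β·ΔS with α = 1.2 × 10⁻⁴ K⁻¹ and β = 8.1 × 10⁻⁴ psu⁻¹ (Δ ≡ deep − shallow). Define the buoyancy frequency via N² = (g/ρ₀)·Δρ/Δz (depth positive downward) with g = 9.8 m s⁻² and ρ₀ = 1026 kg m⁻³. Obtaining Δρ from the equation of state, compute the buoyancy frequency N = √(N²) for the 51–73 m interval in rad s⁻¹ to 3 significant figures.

0.0138 rad s⁻¹

ΔT = +1.1 K, ΔS = +0.69 psu (deep − shallow).
Δρ/ρ₀ = −αΔT + βΔS = -1.32 × 10⁻⁴ + 5.589 × 10⁻⁴ = 4.269 × 10⁻⁴, so Δρ ≈ 0.4380 kg m⁻³.
N² = (g/ρ₀)·Δρ/Δz = g·(Δρ/ρ₀)/Δz = 9.8 × 4.269 × 10⁻⁴ / 22 = 1.9016 × 10⁻⁴ s⁻².
N = √(1.9016 × 10⁻⁴) = 0.013790 rad s⁻¹ ≈ 0.0138 rad s⁻¹.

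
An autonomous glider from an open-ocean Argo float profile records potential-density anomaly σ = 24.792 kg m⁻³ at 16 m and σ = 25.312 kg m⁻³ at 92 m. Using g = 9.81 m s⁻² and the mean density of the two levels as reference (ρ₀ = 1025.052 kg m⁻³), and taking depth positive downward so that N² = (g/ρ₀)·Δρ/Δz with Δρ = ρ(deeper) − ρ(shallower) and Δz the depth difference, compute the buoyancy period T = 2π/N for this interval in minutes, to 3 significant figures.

12.9 min

Δρ = 1025.312 − 1024.792 = 0.520 kg m⁻³ over Δz = 92 − 16 = 76 m.
N² = (9.81/1025.052) × (0.520/76) = 6.5481 × 10⁻⁵ s⁻².
N = √(6.5481 × 10⁻⁵) = 8.0920 × 10⁻³ rad s⁻¹, so T = 2π/N = 776.47 s = 12.941 min ≈ 12.9 min.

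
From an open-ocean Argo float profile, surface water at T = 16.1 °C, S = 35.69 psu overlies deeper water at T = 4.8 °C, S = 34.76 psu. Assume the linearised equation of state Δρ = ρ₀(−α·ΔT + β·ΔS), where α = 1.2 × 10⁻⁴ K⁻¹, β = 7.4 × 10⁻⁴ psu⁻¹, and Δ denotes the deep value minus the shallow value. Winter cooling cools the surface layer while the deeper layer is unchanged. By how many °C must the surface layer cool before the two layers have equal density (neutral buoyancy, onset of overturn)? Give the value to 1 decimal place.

Neutral buoyancy requires Δρ = 0, i.e. −α(T_deep − T_surf′) + β(S_deep − S_surf) = 0.
T_surf′ = T_deep − (β/α)·ΔS = 4.8 − (7.4 × 10⁻⁴/1.2 × 10⁻⁴)·(-0.93) = 10.535 °C.
Cooling required: 16.1 − (10.535) = 5.565 °C.

5.6 °C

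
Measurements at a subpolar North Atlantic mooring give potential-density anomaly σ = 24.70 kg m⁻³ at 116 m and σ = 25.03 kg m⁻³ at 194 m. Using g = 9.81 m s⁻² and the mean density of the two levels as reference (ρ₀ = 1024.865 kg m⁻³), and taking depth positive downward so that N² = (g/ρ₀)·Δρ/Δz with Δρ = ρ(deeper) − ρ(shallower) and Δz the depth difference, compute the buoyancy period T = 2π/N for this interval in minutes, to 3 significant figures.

16.5 min

Δρ = 1025.03 − 1024.70 = 0.33 kg m⁻³ over Δz = 194 − 116 = 78 m.
N² = (9.81/1024.865) × (0.33/78) = 4.0497 × 10⁻⁵ s⁻².
N = √(4.0497 × 10⁻⁵) = 6.3637 × 10⁻³ rad s⁻¹, so T = 2π/N = 987.35 s = 16.456 min ≈ 16.5 min.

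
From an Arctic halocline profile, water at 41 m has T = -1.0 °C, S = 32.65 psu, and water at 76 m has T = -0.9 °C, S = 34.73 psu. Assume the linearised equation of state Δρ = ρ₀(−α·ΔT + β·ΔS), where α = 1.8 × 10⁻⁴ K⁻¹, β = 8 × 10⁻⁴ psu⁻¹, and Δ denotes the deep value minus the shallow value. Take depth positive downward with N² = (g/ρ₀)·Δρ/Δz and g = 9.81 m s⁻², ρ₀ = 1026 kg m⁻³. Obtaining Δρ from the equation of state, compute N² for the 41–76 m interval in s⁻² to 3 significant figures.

ΔT = +0.1 K, ΔS = +2.08 psu (deep − shallow).
Δρ/ρ₀ = −αΔT + βΔS = -1.80 × 10⁻⁵ + 1.664 × 10⁻³ = 1.646 × 10⁻³, so Δρ ≈ 1.689 kg m⁻³.
N² = (g/ρ₀)·Δρ/Δz = g·(Δρ/ρ₀)/Δz = 9.81 × 1.646 × 10⁻³ / 35 = 4.6135 × 10⁻⁴ s⁻² ≈ 4.61 × 10⁻⁴ s⁻².

4.61 × 10⁻⁴ s⁻²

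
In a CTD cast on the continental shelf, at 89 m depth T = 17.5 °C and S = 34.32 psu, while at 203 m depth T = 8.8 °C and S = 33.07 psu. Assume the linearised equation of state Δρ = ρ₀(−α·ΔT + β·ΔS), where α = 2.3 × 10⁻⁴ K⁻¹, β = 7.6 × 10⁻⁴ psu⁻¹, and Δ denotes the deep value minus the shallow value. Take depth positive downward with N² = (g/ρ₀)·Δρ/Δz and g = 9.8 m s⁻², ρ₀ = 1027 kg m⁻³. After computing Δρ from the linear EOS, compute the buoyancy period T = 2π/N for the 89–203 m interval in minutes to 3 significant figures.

11.0 min

ΔT = -8.7 K, ΔS = -1.25 psu (deep − shallow).
Δρ/ρ₀ = −αΔT + βΔS = 2.001 × 10⁻³ − 9.50 × 10⁻⁴ = 1.051 × 10⁻³, so Δρ ≈ 1.079 kg m⁻³.
N² = (g/ρ₀)·Δρ/Δz = g·(Δρ/ρ₀)/Δz = 9.8 × 1.051 × 10⁻³ / 114 = 9.0349 × 10⁻⁵ s⁻².
N = √(9.0349 × 10⁻⁵) = 9.5052 × 10⁻³ rad s⁻¹ → T = 2π/N = 661.03 s = 11.017 min ≈ 11.0 min.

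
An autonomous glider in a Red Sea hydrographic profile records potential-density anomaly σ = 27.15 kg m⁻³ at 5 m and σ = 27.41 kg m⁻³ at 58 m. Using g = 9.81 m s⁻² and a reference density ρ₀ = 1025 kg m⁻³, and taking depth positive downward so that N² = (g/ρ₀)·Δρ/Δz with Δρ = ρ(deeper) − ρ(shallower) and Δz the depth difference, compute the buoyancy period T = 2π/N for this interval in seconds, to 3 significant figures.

Δρ = 1027.41 − 1027.15 = 0.26 kg m⁻³ over Δz = 58 − 5 = 53 m.
N² = (9.81/1025) × (0.26/53) = 4.6951 × 10⁻⁵ s⁻².
N = √(4.6951 × 10⁻⁵) = 6.8521 × 10⁻³ rad s⁻¹, so T = 2π/N = 916.97 s ≈ 917 s.

917 s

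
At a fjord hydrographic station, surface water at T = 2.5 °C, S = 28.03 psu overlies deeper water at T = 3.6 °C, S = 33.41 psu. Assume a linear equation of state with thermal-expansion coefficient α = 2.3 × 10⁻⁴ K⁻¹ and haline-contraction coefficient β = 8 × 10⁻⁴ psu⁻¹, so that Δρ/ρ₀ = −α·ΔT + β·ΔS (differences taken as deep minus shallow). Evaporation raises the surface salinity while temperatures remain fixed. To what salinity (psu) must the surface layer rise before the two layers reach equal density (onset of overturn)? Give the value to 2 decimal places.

Neutral buoyancy requires −α(T_deep − T_surf) + β(S_deep − S_surf′) = 0.
S_surf′ = S_deep − (α/β)·ΔT = 33.41 − (2.3 × 10⁻⁴/8 × 10⁻⁴)·(+1.1) = 33.0938 psu.
Increase required: 33.0938 − 28.03 = 5.0638 psu.

33.09 psu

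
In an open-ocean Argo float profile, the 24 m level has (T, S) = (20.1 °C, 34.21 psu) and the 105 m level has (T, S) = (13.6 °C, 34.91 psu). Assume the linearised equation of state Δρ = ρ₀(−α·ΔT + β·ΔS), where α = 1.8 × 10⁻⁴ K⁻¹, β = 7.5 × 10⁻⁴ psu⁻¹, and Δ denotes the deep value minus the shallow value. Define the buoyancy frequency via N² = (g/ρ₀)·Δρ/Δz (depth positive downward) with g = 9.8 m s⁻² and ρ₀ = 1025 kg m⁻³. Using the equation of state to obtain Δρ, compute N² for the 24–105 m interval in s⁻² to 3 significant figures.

2.05 × 10⁻⁴ s⁻²

ΔT = -6.5 K, ΔS = +0.70 psu (deep − shallow).
Δρ/ρ₀ = −αΔT + βΔS = 1.17 × 10⁻³ + 5.25 × 10⁻⁴ = 1.695 × 10⁻³, so Δρ ≈ 1.737 kg m⁻³.
N² = (g/ρ₀)·Δρ/Δz = g·(Δρ/ρ₀)/Δz = 9.8 × 1.695 × 10⁻³ / 81 = 2.0507 × 10⁻⁴ s⁻² ≈ 2.05 × 10⁻⁴ s⁻².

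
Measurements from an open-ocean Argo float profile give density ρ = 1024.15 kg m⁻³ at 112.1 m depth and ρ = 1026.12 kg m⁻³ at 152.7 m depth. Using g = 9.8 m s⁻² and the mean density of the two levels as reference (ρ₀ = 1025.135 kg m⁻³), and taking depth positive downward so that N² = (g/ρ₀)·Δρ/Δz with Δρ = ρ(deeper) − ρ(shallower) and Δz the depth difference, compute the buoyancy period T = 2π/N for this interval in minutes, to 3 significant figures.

4.86 min

Δρ = 1026.12 − 1024.15 = 1.97 kg m⁻³ over Δz = 152.7 − 112.1 = 40.6 m.
N² = (9.8/1025.135) × (1.97/40.6) = 4.6386 × 10⁻⁴ s⁻².
N = √(4.6386 × 10⁻⁴) = 0.021537 rad s⁻¹, so T = 2π/N = 291.74 s = 4.8623 min ≈ 4.86 min.
N² > 0, so the interval is statically stable.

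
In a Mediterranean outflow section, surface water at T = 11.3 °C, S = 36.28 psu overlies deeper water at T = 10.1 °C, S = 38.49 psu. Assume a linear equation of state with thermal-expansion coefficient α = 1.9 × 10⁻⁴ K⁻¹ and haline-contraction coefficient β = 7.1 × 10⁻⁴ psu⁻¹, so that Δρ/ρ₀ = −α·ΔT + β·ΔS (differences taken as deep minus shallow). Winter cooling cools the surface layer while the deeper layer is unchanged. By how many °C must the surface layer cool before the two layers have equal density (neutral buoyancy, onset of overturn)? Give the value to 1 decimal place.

9.5 °C

Neutral buoyancy requires Δρ = 0, i.e. −α(T_deep − T_surf′) + β(S_deep − S_surf) = 0.
T_surf′ = T_deep − (β/α)·ΔS = 10.1 − (7.1 × 10⁻⁴/1.9 × 10⁻⁴)·(+2.21) = 1.842 °C.
Cooling required: 11.3 − (1.842) = 9.458 °C.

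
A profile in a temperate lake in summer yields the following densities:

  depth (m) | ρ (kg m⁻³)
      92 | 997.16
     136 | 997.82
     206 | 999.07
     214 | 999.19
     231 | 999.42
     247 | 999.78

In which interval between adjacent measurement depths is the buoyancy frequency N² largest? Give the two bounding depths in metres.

Compute the density gradient over each adjacent pair:
  92–136 m: Δρ/Δz = 0.66/44 = 0.015 kg m⁻⁴
  136–206 m: Δρ/Δz = 1.25/70 = 0.018 kg m⁻⁴
  206–214 m: Δρ/Δz = 0.12/8 = 0.015 kg m⁻⁴
  214–231 m: Δρ/Δz = 0.23/17 = 0.014 kg m⁻⁴
  231–247 m: Δρ/Δz = 0.36/16 = 0.022 kg m⁻⁴
The largest gradient is in the 231–247 m interval — the pycnocline.

231–247 m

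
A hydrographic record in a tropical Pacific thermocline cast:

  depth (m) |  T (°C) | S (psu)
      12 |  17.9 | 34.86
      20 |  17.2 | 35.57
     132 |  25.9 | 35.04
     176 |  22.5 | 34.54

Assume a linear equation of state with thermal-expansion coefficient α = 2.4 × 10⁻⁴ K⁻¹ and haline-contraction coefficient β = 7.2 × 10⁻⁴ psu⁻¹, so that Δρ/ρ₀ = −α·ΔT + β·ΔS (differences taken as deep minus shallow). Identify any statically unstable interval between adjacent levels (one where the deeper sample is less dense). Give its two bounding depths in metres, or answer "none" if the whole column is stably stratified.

20–132 m

Evaluate Δρ/ρ₀ = −αΔT + βΔS across each adjacent pair:
  12–20 m: −αΔT+βΔS = −(2.4 × 10⁻⁴)(-0.7)+(7.2 × 10⁻⁴)(+0.71) = 6.8 × 10⁻⁴ → stable
  20–132 m: −αΔT+βΔS = −(2.4 × 10⁻⁴)(+8.7)+(7.2 × 10⁻⁴)(-0.53) = -2.5 × 10⁻³ → UNSTABLE
  132–176 m: −αΔT+βΔS = −(2.4 × 10⁻⁴)(-3.4)+(7.2 × 10⁻⁴)(-0.50) = 4.6 × 10⁻⁴ → stable
The 20–132 m interval has Δρ < 0: lighter water underlies denser water.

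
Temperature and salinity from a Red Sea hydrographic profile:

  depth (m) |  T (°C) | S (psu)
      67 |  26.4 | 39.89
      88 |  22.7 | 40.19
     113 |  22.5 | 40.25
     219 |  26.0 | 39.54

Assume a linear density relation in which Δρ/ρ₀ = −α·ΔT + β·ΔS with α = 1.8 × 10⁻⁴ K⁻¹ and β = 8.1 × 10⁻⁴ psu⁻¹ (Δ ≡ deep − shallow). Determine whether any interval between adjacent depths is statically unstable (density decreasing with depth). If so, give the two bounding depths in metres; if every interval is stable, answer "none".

113–219 m

Evaluate Δρ/ρ₀ = −αΔT + βΔS across each adjacent pair:
  67–88 m: −αΔT+βΔS = −(1.8 × 10⁻⁴)(-3.7)+(8.1 × 10⁻⁴)(+0.30) = 9.1 × 10⁻⁴ → stable
  88–113 m: −αΔT+βΔS = −(1.8 × 10⁻⁴)(-0.2)+(8.1 × 10⁻⁴)(+0.06) = 8.5 × 10⁻⁵ → stable
  113–219 m: −αΔT+βΔS = −(1.8 × 10⁻⁴)(+3.5)+(8.1 × 10⁻⁴)(-0.71) = -1.2 × 10⁻³ → UNSTABLE
The 113–219 m interval has Δρ < 0: lighter water underlies denser water.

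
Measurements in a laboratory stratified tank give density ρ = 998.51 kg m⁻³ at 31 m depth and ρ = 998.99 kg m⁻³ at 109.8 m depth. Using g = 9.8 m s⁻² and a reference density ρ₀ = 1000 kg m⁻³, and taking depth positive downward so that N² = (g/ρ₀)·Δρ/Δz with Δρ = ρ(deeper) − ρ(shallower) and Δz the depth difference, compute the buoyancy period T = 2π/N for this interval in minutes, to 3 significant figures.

Δρ = 998.99 − 998.51 = 0.48 kg m⁻³ over Δz = 109.8 − 31 = 78.8 m.
N² = (9.8/1000) × (0.48/78.8) = 5.9695 × 10⁻⁵ s⁻².
N = √(5.9695 × 10⁻⁵) = 7.7263 × 10⁻³ rad s⁻¹, so T = 2π/N = 813.22 s = 13.554 min ≈ 13.6 min.

13.6 min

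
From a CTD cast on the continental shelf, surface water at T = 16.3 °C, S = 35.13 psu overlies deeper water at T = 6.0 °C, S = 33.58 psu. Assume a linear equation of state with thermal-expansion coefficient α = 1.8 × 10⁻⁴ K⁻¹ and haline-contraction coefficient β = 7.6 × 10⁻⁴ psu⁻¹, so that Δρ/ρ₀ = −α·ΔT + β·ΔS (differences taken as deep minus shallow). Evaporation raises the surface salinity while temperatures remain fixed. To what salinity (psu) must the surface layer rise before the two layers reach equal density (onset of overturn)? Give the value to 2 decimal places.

Neutral buoyancy requires −α(T_deep − T_surf) + β(S_deep − S_surf′) = 0.
S_surf′ = S_deep − (α/β)·ΔT = 33.58 − (1.8 × 10⁻⁴/7.6 × 10⁻⁴)·(-10.3) = 36.0195 psu.
Increase required: 36.0195 − 35.13 = 0.8895 psu.

36.02 psu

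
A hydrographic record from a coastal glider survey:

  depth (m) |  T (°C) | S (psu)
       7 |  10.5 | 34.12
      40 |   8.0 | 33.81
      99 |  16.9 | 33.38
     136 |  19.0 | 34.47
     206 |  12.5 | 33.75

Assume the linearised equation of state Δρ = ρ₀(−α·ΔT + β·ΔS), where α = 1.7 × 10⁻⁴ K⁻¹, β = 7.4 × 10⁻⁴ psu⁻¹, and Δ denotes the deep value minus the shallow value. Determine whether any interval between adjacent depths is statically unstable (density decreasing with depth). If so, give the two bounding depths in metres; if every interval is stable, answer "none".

40–99 m

Evaluate Δρ/ρ₀ = −αΔT + βΔS across each adjacent pair:
  7–40 m: −αΔT+βΔS = −(1.7 × 10⁻⁴)(-2.5)+(7.4 × 10⁻⁴)(-0.31) = 2.0 × 10⁻⁴ → stable
  40–99 m: −αΔT+βΔS = −(1.7 × 10⁻⁴)(+8.9)+(7.4 × 10⁻⁴)(-0.43) = -1.8 × 10⁻³ → UNSTABLE
  99–136 m: −αΔT+βΔS = −(1.7 × 10⁻⁴)(+2.1)+(7.4 × 10⁻⁴)(+1.09) = 4.5 × 10⁻⁴ → stable
  136–206 m: −αΔT+βΔS = −(1.7 × 10⁻⁴)(-6.5)+(7.4 × 10⁻⁴)(-0.72) = 5.7 × 10⁻⁴ → stable
The 40–99 m interval has Δρ < 0: lighter water underlies denser water.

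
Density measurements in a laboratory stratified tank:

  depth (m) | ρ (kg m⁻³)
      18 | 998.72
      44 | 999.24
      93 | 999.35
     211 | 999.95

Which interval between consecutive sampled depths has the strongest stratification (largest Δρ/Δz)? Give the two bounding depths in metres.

18–44 m

Compute the density gradient over each adjacent pair:
  18–44 m: Δρ/Δz = 0.52/26 = 0.020 kg m⁻⁴
  44–93 m: Δρ/Δz = 0.11/49 = 2.2 × 10⁻³ kg m⁻⁴
  93–211 m: Δρ/Δz = 0.60/118 = 5.1 × 10⁻³ kg m⁻⁴
The largest gradient is in the 18–44 m interval — the pycnocline.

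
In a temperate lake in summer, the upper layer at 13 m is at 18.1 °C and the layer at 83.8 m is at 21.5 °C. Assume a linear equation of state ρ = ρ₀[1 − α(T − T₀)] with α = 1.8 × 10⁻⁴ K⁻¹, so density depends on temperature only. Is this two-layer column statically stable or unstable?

ΔT = 21.5 − 18.1 = +3.4 K, so Δρ/ρ₀ = −αΔT = -6.12 × 10⁻⁴.
Δρ/ρ₀ < 0, so Δρ < 0: deeper water is lighter → statically unstable; the column would overturn.

unstable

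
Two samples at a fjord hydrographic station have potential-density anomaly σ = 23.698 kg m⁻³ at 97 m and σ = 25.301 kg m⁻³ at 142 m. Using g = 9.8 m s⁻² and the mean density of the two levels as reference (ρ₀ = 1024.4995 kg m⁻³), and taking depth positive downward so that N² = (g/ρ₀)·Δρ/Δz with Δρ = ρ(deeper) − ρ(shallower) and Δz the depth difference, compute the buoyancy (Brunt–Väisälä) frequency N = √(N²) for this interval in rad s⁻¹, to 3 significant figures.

0.0185 rad s⁻¹

Δρ = 1025.301 − 1023.698 = 1.603 kg m⁻³ over Δz = 142 − 97 = 45 m.
N² = (9.8/1024.4995) × (1.603/45) = 3.4075 × 10⁻⁴ s⁻².
N = √(3.4075 × 10⁻⁴) = 0.018459 rad s⁻¹ ≈ 0.0185 rad s⁻¹.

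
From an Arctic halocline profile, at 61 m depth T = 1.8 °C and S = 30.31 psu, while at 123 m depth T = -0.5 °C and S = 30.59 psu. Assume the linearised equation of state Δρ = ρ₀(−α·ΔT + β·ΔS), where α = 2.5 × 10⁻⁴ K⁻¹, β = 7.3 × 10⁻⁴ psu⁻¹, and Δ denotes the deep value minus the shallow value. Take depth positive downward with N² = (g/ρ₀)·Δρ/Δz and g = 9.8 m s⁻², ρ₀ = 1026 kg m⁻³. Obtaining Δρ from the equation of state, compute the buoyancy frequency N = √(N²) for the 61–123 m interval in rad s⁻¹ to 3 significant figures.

0.0111 rad s⁻¹

ΔT = -2.3 K, ΔS = +0.28 psu (deep − shallow).
Δρ/ρ₀ = −αΔT + βΔS = 5.75 × 10⁻⁴ + 2.044 × 10⁻⁴ = 7.794 × 10⁻⁴, so Δρ ≈ 0.7997 kg m⁻³.
N² = (g/ρ₀)·Δρ/Δz = g·(Δρ/ρ₀)/Δz = 9.8 × 7.794 × 10⁻⁴ / 62 = 1.2320 × 10⁻⁴ s⁻².
N = √(1.2320 × 10⁻⁴) = 0.011100 rad s⁻¹ ≈ 0.0111 rad s⁻¹.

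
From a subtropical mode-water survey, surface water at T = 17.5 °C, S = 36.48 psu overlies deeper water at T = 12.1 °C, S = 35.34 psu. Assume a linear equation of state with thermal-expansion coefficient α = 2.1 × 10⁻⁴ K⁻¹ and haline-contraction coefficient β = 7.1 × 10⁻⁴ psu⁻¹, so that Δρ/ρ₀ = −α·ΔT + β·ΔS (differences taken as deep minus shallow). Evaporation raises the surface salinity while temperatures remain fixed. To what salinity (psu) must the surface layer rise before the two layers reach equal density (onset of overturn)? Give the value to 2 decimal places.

Neutral buoyancy requires −α(T_deep − T_surf) + β(S_deep − S_surf′) = 0.
S_surf′ = S_deep − (α/β)·ΔT = 35.34 − (2.1 × 10⁻⁴/7.1 × 10⁻⁴)·(-5.4) = 36.9372 psu.
Increase required: 36.9372 − 36.48 = 0.4572 psu.

36.94 psu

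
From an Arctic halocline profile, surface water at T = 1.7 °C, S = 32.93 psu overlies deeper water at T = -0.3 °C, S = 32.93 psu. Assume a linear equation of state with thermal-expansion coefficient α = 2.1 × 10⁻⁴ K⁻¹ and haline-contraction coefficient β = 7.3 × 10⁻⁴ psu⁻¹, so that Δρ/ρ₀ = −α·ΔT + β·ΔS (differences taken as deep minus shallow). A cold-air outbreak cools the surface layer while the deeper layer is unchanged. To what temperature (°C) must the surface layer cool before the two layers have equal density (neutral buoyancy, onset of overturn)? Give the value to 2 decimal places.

Neutral buoyancy requires Δρ = 0, i.e. −α(T_deep − T_surf′) + β(S_deep − S_surf) = 0.
T_surf′ = T_deep − (β/α)·ΔS = -0.3 − (7.3 × 10⁻⁴/2.1 × 10⁻⁴)·(+0.00) = -0.3000 °C.
Cooling required: 1.7 − (-0.3000) = 2.0000 °C.

-0.30 °C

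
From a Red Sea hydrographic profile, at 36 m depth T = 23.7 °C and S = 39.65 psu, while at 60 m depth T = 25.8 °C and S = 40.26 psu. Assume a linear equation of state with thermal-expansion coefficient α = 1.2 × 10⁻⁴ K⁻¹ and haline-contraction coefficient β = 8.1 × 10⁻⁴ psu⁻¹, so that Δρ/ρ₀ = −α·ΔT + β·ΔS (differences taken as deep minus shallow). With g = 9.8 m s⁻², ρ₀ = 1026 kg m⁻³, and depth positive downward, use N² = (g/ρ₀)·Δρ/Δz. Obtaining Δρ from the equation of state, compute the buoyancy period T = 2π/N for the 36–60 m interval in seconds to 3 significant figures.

632 s

ΔT = +2.1 K, ΔS = +0.61 psu (deep − shallow).
Δρ/ρ₀ = −αΔT + βΔS = -2.52 × 10⁻⁴ + 4.941 × 10⁻⁴ = 2.421 × 10⁻⁴, so Δρ ≈ 0.2484 kg m⁻³.
N² = (g/ρ₀)·Δρ/Δz = g·(Δρ/ρ₀)/Δz = 9.8 × 2.421 × 10⁻⁴ / 24 = 9.8857 × 10⁻⁵ s⁻².
N = √(9.8857 × 10⁻⁵) = 9.9427 × 10⁻³ rad s⁻¹ → T = 2π/N = 631.94 s ≈ 632 s.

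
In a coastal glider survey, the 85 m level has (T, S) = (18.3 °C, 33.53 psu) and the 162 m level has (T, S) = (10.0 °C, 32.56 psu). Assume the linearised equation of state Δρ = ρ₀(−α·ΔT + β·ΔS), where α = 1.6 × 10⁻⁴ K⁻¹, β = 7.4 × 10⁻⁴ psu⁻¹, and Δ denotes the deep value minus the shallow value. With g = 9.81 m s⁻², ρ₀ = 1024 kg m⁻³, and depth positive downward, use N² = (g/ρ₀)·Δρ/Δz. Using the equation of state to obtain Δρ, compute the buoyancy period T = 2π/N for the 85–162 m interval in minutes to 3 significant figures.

ΔT = -8.3 K, ΔS = -0.97 psu (deep − shallow).
Δρ/ρ₀ = −αΔT + βΔS = 1.328 × 10⁻³ − 7.178 × 10⁻⁴ = 6.102 × 10⁻⁴, so Δρ ≈ 0.6248 kg m⁻³.
N² = (g/ρ₀)·Δρ/Δz = g·(Δρ/ρ₀)/Δz = 9.81 × 6.102 × 10⁻⁴ / 77 = 7.7741 × 10⁻⁵ s⁻².
N = √(7.7741 × 10⁻⁵) = 8.8171 × 10⁻³ rad s⁻¹ → T = 2π/N = 712.61 s = 11.877 min ≈ 11.9 min.

11.9 min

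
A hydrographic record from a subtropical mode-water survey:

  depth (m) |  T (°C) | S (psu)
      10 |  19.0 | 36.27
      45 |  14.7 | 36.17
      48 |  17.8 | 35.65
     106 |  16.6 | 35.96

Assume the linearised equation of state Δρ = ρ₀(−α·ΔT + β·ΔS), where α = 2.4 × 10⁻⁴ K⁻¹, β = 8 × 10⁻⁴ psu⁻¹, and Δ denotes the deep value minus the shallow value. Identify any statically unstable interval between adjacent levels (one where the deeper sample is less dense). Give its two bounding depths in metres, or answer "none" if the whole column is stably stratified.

45–48 m

Evaluate Δρ/ρ₀ = −αΔT + βΔS across each adjacent pair:
  10–45 m: −αΔT+βΔS = −(2.4 × 10⁻⁴)(-4.3)+(8 × 10⁻⁴)(-0.10) = 9.5 × 10⁻⁴ → stable
  45–48 m: −αΔT+βΔS = −(2.4 × 10⁻⁴)(+3.1)+(8 × 10⁻⁴)(-0.52) = -1.2 × 10⁻³ → UNSTABLE
  48–106 m: −αΔT+βΔS = −(2.4 × 10⁻⁴)(-1.2)+(8 × 10⁻⁴)(+0.31) = 5.4 × 10⁻⁴ → stable
The 45–48 m interval has Δρ < 0: lighter water underlies denser water.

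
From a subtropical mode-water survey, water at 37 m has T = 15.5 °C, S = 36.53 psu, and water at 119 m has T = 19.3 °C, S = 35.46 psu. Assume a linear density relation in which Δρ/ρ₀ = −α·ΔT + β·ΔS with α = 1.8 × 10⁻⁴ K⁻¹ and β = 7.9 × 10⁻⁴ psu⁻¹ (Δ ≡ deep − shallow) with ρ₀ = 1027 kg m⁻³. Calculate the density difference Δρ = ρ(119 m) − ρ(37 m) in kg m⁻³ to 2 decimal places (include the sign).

-1.57 kg m⁻³

ΔT = +3.8 K, ΔS = -1.07 psu (deep − shallow).
Δρ/ρ₀ = −(1.8 × 10⁻⁴)(+3.8) + (7.9 × 10⁻⁴)(-1.07) = -1.5293 × 10⁻³.
Δρ = 1027 × (-1.5293 × 10⁻³) = -1.57 kg m⁻³.
Negative Δρ: lighter below, statically unstable.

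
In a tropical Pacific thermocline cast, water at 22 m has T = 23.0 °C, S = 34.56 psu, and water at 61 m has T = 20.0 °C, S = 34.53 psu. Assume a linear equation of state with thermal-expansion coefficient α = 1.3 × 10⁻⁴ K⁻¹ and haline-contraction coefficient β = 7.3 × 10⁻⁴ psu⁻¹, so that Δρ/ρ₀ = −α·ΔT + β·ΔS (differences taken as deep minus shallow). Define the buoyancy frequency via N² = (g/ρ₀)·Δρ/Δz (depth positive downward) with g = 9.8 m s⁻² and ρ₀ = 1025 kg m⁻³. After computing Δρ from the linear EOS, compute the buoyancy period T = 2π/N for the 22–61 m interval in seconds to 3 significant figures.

ΔT = -3.0 K, ΔS = -0.03 psu (deep − shallow).
Δρ/ρ₀ = −αΔT + βΔS = 3.90 × 10⁻⁴ − 2.19 × 10⁻⁵ = 3.681 × 10⁻⁴, so Δρ ≈ 0.3773 kg m⁻³.
N² = (g/ρ₀)·Δρ/Δz = g·(Δρ/ρ₀)/Δz = 9.8 × 3.681 × 10⁻⁴ / 39 = 9.2497 × 10⁻⁵ s⁻².
N = √(9.2497 × 10⁻⁵) = 9.6175 × 10⁻³ rad s⁻¹ → T = 2π/N = 653.31 s ≈ 653 s.

653 s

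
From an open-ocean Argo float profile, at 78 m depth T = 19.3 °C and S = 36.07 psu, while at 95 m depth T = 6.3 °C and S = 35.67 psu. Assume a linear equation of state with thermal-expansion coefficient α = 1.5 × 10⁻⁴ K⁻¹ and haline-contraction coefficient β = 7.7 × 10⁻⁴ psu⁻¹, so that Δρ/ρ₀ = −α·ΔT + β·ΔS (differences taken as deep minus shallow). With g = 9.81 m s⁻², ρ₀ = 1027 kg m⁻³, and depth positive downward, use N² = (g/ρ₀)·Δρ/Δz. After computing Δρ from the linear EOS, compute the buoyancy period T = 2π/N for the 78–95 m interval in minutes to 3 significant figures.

3.40 min

ΔT = -13.0 K, ΔS = -0.40 psu (deep − shallow).
Δρ/ρ₀ = −αΔT + βΔS = 1.95 × 10⁻³ − 3.08 × 10⁻⁴ = 1.642 × 10⁻³, so Δρ ≈ 1.686 kg m⁻³.
N² = (g/ρ₀)·Δρ/Δz = g·(Δρ/ρ₀)/Δz = 9.81 × 1.642 × 10⁻³ / 17 = 9.4753 × 10⁻⁴ s⁻².
N = √(9.4753 × 10⁻⁴) = 0.030782 rad s⁻¹ → T = 2π/N = 204.12 s = 3.4020 min ≈ 3.40 min.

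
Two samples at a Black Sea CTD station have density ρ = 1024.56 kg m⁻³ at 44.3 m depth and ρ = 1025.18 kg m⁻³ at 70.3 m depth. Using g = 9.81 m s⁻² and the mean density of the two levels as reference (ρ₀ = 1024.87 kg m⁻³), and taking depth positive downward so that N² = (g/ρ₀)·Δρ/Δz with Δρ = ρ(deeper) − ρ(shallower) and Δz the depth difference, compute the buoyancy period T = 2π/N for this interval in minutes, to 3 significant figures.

6.93 min

Δρ = 1025.18 − 1024.56 = 0.62 kg m⁻³ over Δz = 70.3 − 44.3 = 26 m.
N² = (9.81/1024.87) × (0.62/26) = 2.2825 × 10⁻⁴ s⁻².
N = √(2.2825 × 10⁻⁴) = 0.015108 rad s⁻¹, so T = 2π/N = 415.88 s = 6.9313 min ≈ 6.93 min.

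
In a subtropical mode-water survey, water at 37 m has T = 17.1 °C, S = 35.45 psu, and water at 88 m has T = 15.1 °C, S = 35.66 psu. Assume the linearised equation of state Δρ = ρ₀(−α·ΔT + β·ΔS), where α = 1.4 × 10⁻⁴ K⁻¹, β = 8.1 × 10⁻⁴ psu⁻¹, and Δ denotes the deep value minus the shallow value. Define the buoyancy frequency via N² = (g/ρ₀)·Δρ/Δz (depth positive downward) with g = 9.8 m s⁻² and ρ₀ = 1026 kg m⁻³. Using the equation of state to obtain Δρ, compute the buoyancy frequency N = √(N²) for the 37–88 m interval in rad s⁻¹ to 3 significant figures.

9.30 × 10⁻³ rad s⁻¹

ΔT = -2.0 K, ΔS = +0.21 psu (deep − shallow).
Δρ/ρ₀ = −αΔT + βΔS = 2.80 × 10⁻⁴ + 1.701 × 10⁻⁴ = 4.501 × 10⁻⁴, so Δρ ≈ 0.4618 kg m⁻³.
N² = (g/ρ₀)·Δρ/Δz = g·(Δρ/ρ₀)/Δz = 9.8 × 4.501 × 10⁻⁴ / 51 = 8.6490 × 10⁻⁵ s⁻².
N = √(8.6490 × 10⁻⁵) = 9.3000 × 10⁻³ rad s⁻¹ ≈ 9.30 × 10⁻³ rad s⁻¹.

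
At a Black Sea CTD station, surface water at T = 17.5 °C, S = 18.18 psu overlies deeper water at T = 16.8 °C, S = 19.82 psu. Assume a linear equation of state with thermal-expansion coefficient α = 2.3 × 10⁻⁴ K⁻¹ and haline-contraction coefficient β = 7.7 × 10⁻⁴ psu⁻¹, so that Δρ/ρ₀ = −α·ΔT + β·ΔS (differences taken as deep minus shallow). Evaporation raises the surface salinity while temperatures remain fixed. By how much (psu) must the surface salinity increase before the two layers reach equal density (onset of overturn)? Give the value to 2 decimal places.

1.85 psu

Neutral buoyancy requires −α(T_deep − T_surf) + β(S_deep − S_surf′) = 0.
S_surf′ = S_deep − (α/β)·ΔT = 19.82 − (2.3 × 10⁻⁴/7.7 × 10⁻⁴)·(-0.7) = 20.0291 psu.
Increase required: 20.0291 − 18.18 = 1.8491 psu.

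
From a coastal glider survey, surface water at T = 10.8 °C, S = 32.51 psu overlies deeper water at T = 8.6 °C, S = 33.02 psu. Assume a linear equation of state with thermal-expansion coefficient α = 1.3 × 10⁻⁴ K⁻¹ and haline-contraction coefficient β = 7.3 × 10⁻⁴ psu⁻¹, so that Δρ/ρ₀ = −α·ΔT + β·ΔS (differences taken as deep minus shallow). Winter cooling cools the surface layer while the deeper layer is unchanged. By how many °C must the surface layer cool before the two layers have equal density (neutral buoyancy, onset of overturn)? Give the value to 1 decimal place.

5.1 °C

Neutral buoyancy requires Δρ = 0, i.e. −α(T_deep − T_surf′) + β(S_deep − S_surf) = 0.
T_surf′ = T_deep − (β/α)·ΔS = 8.6 − (7.3 × 10⁻⁴/1.3 × 10⁻⁴)·(+0.51) = 5.736 °C.
Cooling required: 10.8 − (5.736) = 5.064 °C.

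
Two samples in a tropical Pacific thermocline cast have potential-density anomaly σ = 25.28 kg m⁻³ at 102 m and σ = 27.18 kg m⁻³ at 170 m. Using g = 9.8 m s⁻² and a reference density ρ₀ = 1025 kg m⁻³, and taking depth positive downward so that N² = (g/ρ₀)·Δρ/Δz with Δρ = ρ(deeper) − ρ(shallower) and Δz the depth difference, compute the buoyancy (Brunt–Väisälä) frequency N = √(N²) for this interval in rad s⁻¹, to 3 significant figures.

0.0163 rad s⁻¹

Δρ = 1027.18 − 1025.28 = 1.90 kg m⁻³ over Δz = 170 − 102 = 68 m.
N² = (9.8/1025) × (1.90/68) = 2.6714 × 10⁻⁴ s⁻².
N = √(2.6714 × 10⁻⁴) = 0.016344 rad s⁻¹ ≈ 0.0163 rad s⁻¹.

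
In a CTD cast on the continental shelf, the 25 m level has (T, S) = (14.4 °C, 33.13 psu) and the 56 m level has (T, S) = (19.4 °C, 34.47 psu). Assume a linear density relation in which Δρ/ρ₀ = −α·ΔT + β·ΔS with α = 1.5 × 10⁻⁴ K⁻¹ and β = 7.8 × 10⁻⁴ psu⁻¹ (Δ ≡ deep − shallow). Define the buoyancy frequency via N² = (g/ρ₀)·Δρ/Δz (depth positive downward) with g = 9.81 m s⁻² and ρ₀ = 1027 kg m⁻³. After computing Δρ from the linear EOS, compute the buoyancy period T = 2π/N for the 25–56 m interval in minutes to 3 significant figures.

10.8 min

ΔT = +5.0 K, ΔS = +1.34 psu (deep − shallow).
Δρ/ρ₀ = −αΔT + βΔS = -7.50 × 10⁻⁴ + 1.0452 × 10⁻³ = 2.952 × 10⁻⁴, so Δρ ≈ 0.3032 kg m⁻³.
N² = (g/ρ₀)·Δρ/Δz = g·(Δρ/ρ₀)/Δz = 9.81 × 2.952 × 10⁻⁴ / 31 = 9.3417 × 10⁻⁵ s⁻².
N = √(9.3417 × 10⁻⁵) = 9.6652 × 10⁻³ rad s⁻¹ → T = 2π/N = 650.08 s = 10.835 min ≈ 10.8 min.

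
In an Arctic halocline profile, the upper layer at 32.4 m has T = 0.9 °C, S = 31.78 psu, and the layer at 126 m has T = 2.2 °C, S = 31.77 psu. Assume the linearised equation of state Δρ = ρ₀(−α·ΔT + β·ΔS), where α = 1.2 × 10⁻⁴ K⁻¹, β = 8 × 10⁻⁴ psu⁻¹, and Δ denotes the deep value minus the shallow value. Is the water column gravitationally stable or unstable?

unstable

ΔT = 2.2 − 0.9 = +1.3 K and ΔS = 31.77 − 31.78 = -0.01 psu (deep − shallow).
−αΔT = -1.56 × 10⁻⁴; βΔS = -8.00 × 10⁻⁶; sum Δρ/ρ₀ = -1.64 × 10⁻⁴.
Δρ/ρ₀ < 0, so Δρ < 0: deeper water is lighter → statically unstable; the column would overturn.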